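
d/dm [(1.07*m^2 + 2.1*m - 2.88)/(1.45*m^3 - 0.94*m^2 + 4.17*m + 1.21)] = (-1.5515*m^4 - 6.09*m^3 + 18.9639*m^2 - 2.825*m + 14.5506)/(2.1025*m^6 - 2.726*m^5 + 12.9766*m^4 - 4.3306*m^3 + 15.1141*m^2 + 10.0914*m + 1.4641)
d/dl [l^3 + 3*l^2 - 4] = 3*l*(l + 2)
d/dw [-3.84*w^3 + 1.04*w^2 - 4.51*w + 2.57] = -11.52*w^2 + 2.08*w - 4.51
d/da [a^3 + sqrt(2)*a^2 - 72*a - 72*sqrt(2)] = 3*a^2 + 2*sqrt(2)*a - 72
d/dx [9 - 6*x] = -6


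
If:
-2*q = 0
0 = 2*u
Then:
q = 0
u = 0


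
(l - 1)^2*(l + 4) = l^3 + 2*l^2 - 7*l + 4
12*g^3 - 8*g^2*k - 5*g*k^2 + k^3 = (-6*g + k)*(-g + k)*(2*g + k)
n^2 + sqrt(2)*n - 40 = (n - 4*sqrt(2))*(n + 5*sqrt(2))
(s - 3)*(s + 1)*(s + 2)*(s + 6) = s^4 + 6*s^3 - 7*s^2 - 48*s - 36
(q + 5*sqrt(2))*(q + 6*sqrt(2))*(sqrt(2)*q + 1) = sqrt(2)*q^3 + 23*q^2 + 71*sqrt(2)*q + 60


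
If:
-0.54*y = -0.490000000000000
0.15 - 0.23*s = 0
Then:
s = 0.65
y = 0.91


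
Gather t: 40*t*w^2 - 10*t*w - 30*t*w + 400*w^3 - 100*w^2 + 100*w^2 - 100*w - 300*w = t*(40*w^2 - 40*w) + 400*w^3 - 400*w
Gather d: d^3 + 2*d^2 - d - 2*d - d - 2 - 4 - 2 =d^3 + 2*d^2 - 4*d - 8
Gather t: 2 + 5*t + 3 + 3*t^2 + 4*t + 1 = 3*t^2 + 9*t + 6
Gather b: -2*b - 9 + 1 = -2*b - 8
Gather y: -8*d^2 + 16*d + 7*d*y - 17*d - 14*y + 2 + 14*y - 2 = -8*d^2 + 7*d*y - d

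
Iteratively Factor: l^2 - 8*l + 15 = (l - 5)*(l - 3)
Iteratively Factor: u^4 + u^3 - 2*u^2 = (u + 2)*(u^3 - u^2) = (u - 1)*(u + 2)*(u^2) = u*(u - 1)*(u + 2)*(u)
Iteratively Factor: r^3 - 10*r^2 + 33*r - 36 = (r - 4)*(r^2 - 6*r + 9) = (r - 4)*(r - 3)*(r - 3)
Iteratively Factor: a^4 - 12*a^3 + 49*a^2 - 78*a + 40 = (a - 4)*(a^3 - 8*a^2 + 17*a - 10) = (a - 5)*(a - 4)*(a^2 - 3*a + 2) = (a - 5)*(a - 4)*(a - 1)*(a - 2)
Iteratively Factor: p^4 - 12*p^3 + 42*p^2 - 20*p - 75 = (p - 5)*(p^3 - 7*p^2 + 7*p + 15) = (p - 5)^2*(p^2 - 2*p - 3) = (p - 5)^2*(p - 3)*(p + 1)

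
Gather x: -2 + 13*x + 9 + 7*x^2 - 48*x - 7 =7*x^2 - 35*x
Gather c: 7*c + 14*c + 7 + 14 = 21*c + 21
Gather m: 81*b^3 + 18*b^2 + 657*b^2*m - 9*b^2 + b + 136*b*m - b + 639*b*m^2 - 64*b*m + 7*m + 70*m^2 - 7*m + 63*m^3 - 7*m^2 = 81*b^3 + 9*b^2 + 63*m^3 + m^2*(639*b + 63) + m*(657*b^2 + 72*b)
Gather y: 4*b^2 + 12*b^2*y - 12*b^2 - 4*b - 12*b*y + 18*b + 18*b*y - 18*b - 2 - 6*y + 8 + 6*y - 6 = -8*b^2 - 4*b + y*(12*b^2 + 6*b)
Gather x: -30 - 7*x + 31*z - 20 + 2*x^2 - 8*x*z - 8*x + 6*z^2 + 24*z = 2*x^2 + x*(-8*z - 15) + 6*z^2 + 55*z - 50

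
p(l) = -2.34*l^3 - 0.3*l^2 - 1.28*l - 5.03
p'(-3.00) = -62.66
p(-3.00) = 59.29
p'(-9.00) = -564.50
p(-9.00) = 1688.05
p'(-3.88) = -104.63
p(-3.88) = 132.10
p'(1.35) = -14.88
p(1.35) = -13.06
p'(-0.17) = -1.38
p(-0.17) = -4.81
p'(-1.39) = -14.01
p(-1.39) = 2.45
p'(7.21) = -370.53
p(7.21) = -906.90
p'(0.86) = -6.99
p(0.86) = -7.84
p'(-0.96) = -7.17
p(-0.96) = -2.01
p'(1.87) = -26.95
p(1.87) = -23.77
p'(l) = -7.02*l^2 - 0.6*l - 1.28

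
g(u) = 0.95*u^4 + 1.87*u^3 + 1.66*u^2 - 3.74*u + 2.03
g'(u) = 3.8*u^3 + 5.61*u^2 + 3.32*u - 3.74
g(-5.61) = 686.06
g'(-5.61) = -516.73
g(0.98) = 2.60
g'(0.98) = 8.48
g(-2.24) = 21.64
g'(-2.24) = -25.74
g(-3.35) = 82.53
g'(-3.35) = -94.77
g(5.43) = 1155.95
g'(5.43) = 788.09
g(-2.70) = 37.91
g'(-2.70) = -46.60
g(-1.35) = 8.66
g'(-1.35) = -7.35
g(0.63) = 0.95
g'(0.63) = 1.53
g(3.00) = 133.19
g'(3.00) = 159.31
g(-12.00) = 16753.79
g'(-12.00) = -5802.14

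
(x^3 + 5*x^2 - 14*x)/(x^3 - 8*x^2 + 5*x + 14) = x*(x + 7)/(x^2 - 6*x - 7)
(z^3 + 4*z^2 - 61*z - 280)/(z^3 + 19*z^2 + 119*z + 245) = (z - 8)/(z + 7)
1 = 1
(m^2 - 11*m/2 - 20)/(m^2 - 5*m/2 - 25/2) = (m - 8)/(m - 5)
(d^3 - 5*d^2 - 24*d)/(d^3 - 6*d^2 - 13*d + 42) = d*(d - 8)/(d^2 - 9*d + 14)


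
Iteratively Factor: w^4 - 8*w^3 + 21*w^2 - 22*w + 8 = (w - 1)*(w^3 - 7*w^2 + 14*w - 8) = (w - 1)^2*(w^2 - 6*w + 8) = (w - 4)*(w - 1)^2*(w - 2)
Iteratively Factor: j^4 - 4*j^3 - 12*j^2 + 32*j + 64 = (j - 4)*(j^3 - 12*j - 16) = (j - 4)^2*(j^2 + 4*j + 4) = (j - 4)^2*(j + 2)*(j + 2)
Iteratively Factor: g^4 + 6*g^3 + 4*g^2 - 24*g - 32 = (g - 2)*(g^3 + 8*g^2 + 20*g + 16) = (g - 2)*(g + 2)*(g^2 + 6*g + 8) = (g - 2)*(g + 2)^2*(g + 4)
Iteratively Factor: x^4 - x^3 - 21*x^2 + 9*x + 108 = (x - 4)*(x^3 + 3*x^2 - 9*x - 27) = (x - 4)*(x - 3)*(x^2 + 6*x + 9) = (x - 4)*(x - 3)*(x + 3)*(x + 3)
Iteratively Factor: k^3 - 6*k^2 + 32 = (k - 4)*(k^2 - 2*k - 8) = (k - 4)^2*(k + 2)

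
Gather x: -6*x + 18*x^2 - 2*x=18*x^2 - 8*x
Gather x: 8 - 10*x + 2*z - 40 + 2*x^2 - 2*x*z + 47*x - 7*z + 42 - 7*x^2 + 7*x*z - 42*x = -5*x^2 + x*(5*z - 5) - 5*z + 10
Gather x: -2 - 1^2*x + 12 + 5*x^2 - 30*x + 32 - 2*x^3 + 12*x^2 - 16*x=-2*x^3 + 17*x^2 - 47*x + 42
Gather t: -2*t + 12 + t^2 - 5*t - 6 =t^2 - 7*t + 6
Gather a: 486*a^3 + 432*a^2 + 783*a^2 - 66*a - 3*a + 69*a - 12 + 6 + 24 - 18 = 486*a^3 + 1215*a^2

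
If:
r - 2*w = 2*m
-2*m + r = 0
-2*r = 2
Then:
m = -1/2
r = -1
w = 0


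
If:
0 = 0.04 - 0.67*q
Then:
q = 0.06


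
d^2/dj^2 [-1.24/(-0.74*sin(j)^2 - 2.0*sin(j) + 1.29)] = (-2.716096*sin(j)^4 - 5.5056*sin(j)^3 - 5.620672*sin(j)^2 + 7.812*sin(j) + 12.287408)/(0.74*sin(j)^2 + 2.0*sin(j) - 1.29)^3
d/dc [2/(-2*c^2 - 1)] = 8*c/(2*c^2 + 1)^2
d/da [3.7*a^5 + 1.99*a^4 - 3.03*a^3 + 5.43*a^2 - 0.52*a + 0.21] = 18.5*a^4 + 7.96*a^3 - 9.09*a^2 + 10.86*a - 0.52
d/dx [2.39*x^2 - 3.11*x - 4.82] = 4.78*x - 3.11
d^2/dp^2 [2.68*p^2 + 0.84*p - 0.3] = 5.36000000000000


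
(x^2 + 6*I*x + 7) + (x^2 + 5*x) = 2*x^2 + 5*x + 6*I*x + 7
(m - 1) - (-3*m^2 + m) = 3*m^2 - 1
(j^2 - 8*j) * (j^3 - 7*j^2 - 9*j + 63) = j^5 - 15*j^4 + 47*j^3 + 135*j^2 - 504*j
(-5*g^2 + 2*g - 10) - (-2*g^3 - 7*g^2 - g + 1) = 2*g^3 + 2*g^2 + 3*g - 11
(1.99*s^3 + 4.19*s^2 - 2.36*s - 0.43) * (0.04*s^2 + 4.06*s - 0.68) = 0.0796*s^5 + 8.247*s^4 + 15.5638*s^3 - 12.448*s^2 - 0.141*s + 0.2924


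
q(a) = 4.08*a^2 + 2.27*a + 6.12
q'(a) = 8.16*a + 2.27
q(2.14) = 29.66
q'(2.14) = 19.73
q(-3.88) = 58.73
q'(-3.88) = -29.39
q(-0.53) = 6.06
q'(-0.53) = -2.05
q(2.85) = 45.73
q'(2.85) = 25.53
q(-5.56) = 119.63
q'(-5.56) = -43.10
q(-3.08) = 37.83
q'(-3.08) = -22.86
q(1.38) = 17.02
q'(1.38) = 13.53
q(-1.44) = 11.31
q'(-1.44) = -9.48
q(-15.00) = 890.07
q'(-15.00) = -120.13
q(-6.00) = 139.38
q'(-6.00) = -46.69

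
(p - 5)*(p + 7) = p^2 + 2*p - 35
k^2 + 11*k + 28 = (k + 4)*(k + 7)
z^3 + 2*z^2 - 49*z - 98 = (z - 7)*(z + 2)*(z + 7)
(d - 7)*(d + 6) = d^2 - d - 42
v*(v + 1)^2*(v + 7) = v^4 + 9*v^3 + 15*v^2 + 7*v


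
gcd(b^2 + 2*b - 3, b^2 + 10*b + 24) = 1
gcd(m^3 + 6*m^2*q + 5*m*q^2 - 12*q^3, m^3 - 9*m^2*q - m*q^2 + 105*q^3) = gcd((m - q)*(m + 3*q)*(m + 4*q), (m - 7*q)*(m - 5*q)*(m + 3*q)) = m + 3*q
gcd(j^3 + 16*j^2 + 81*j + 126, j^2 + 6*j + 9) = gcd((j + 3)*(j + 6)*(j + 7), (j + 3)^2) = j + 3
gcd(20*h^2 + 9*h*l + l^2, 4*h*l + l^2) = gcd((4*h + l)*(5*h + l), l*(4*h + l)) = 4*h + l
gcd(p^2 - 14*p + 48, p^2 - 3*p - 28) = 1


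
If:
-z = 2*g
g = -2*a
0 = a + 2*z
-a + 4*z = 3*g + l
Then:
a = 0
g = 0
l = 0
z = 0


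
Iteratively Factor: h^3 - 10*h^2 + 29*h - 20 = (h - 4)*(h^2 - 6*h + 5) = (h - 5)*(h - 4)*(h - 1)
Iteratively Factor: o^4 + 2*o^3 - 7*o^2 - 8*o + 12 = (o + 3)*(o^3 - o^2 - 4*o + 4) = (o + 2)*(o + 3)*(o^2 - 3*o + 2) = (o - 1)*(o + 2)*(o + 3)*(o - 2)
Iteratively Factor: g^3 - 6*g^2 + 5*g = (g - 1)*(g^2 - 5*g) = (g - 5)*(g - 1)*(g)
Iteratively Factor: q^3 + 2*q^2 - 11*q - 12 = (q - 3)*(q^2 + 5*q + 4) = (q - 3)*(q + 4)*(q + 1)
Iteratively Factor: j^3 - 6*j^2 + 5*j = (j - 1)*(j^2 - 5*j) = (j - 5)*(j - 1)*(j)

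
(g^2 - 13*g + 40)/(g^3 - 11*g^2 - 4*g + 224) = (g - 5)/(g^2 - 3*g - 28)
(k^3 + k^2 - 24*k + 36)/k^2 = k + 1 - 24/k + 36/k^2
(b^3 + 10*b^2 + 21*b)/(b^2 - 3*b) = (b^2 + 10*b + 21)/(b - 3)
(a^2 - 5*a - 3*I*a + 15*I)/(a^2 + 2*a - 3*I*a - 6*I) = (a - 5)/(a + 2)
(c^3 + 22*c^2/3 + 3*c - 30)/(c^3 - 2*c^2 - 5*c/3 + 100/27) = 9*(c^2 + 9*c + 18)/(9*c^2 - 3*c - 20)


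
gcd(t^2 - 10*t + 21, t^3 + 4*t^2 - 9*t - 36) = t - 3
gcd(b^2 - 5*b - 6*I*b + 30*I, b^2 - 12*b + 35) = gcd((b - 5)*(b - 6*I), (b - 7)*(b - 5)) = b - 5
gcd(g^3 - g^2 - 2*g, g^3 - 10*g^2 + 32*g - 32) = g - 2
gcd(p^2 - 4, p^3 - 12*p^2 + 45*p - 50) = p - 2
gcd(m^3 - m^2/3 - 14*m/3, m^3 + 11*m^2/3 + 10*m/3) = m^2 + 2*m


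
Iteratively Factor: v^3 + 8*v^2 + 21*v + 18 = (v + 3)*(v^2 + 5*v + 6) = (v + 2)*(v + 3)*(v + 3)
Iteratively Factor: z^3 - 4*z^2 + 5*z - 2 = (z - 1)*(z^2 - 3*z + 2) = (z - 1)^2*(z - 2)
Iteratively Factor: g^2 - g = (g)*(g - 1)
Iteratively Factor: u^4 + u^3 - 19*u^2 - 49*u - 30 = (u + 2)*(u^3 - u^2 - 17*u - 15) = (u + 2)*(u + 3)*(u^2 - 4*u - 5) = (u + 1)*(u + 2)*(u + 3)*(u - 5)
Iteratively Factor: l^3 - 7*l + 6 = (l - 1)*(l^2 + l - 6) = (l - 1)*(l + 3)*(l - 2)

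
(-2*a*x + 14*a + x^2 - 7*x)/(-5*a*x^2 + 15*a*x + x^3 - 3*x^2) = (2*a*x - 14*a - x^2 + 7*x)/(x*(5*a*x - 15*a - x^2 + 3*x))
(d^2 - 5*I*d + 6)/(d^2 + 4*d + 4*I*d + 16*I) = (d^2 - 5*I*d + 6)/(d^2 + 4*d*(1 + I) + 16*I)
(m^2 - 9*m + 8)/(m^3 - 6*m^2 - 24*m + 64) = (m - 1)/(m^2 + 2*m - 8)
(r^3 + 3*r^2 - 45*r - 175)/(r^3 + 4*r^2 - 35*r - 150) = (r - 7)/(r - 6)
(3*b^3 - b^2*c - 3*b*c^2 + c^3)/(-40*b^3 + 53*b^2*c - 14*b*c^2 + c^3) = (-3*b^2 - 2*b*c + c^2)/(40*b^2 - 13*b*c + c^2)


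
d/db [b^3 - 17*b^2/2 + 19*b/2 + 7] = 3*b^2 - 17*b + 19/2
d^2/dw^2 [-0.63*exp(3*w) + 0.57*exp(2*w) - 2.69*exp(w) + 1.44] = (-5.67*exp(2*w) + 2.28*exp(w) - 2.69)*exp(w)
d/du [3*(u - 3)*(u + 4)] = 6*u + 3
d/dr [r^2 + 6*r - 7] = 2*r + 6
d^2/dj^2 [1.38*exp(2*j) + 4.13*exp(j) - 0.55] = (5.52*exp(j) + 4.13)*exp(j)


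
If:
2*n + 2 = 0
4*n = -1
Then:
No Solution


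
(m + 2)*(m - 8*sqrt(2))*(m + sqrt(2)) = m^3 - 7*sqrt(2)*m^2 + 2*m^2 - 14*sqrt(2)*m - 16*m - 32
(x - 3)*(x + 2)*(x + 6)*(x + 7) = x^4 + 12*x^3 + 23*x^2 - 120*x - 252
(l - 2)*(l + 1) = l^2 - l - 2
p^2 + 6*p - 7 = (p - 1)*(p + 7)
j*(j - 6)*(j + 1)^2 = j^4 - 4*j^3 - 11*j^2 - 6*j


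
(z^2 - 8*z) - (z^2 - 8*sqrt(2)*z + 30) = -8*z + 8*sqrt(2)*z - 30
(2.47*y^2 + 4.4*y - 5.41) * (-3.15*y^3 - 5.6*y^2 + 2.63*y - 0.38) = -7.7805*y^5 - 27.692*y^4 - 1.1024*y^3 + 40.9294*y^2 - 15.9003*y + 2.0558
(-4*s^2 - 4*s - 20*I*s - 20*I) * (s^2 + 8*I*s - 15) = -4*s^4 - 4*s^3 - 52*I*s^3 + 220*s^2 - 52*I*s^2 + 220*s + 300*I*s + 300*I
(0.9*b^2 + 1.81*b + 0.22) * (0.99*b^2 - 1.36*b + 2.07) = 0.891*b^4 + 0.5679*b^3 - 0.3808*b^2 + 3.4475*b + 0.4554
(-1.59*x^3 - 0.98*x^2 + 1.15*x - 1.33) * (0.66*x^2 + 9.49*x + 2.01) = -1.0494*x^5 - 15.7359*x^4 - 11.7371*x^3 + 8.0659*x^2 - 10.3102*x - 2.6733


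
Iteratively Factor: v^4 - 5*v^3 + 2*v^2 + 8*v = (v)*(v^3 - 5*v^2 + 2*v + 8) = v*(v - 2)*(v^2 - 3*v - 4) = v*(v - 4)*(v - 2)*(v + 1)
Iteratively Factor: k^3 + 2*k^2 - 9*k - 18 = (k + 2)*(k^2 - 9) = (k - 3)*(k + 2)*(k + 3)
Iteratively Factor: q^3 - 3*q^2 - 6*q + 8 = (q + 2)*(q^2 - 5*q + 4) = (q - 4)*(q + 2)*(q - 1)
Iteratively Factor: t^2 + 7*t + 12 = (t + 4)*(t + 3)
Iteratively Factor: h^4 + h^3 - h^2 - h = (h + 1)*(h^3 - h) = (h + 1)^2*(h^2 - h) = h*(h + 1)^2*(h - 1)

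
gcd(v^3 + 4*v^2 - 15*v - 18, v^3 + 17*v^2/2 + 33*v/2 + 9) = v^2 + 7*v + 6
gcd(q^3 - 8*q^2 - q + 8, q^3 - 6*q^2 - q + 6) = q^2 - 1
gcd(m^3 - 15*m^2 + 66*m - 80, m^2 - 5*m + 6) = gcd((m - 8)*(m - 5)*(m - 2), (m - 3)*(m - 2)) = m - 2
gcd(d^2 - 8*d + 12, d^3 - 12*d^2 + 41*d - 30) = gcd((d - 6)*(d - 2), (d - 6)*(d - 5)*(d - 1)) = d - 6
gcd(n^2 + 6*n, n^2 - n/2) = n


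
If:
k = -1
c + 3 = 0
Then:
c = -3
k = -1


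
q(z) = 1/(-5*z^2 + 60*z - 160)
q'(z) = (10*z - 60)/(-5*z^2 + 60*z - 160)^2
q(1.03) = -0.01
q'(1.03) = -0.00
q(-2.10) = -0.00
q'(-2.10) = -0.00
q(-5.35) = -0.00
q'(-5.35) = -0.00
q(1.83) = -0.01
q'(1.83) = -0.01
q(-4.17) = -0.00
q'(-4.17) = -0.00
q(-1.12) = -0.00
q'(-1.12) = -0.00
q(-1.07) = -0.00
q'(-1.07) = -0.00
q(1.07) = -0.01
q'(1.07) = -0.00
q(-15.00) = 0.00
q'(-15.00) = 0.00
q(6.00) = 0.05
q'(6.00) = 0.00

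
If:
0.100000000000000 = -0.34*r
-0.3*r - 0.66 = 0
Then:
No Solution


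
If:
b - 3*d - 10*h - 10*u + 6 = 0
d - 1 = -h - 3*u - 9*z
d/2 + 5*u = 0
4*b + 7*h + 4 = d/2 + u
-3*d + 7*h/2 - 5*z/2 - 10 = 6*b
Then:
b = -78518/48343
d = 15210/48343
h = 18112/48343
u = -1521/48343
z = 2176/48343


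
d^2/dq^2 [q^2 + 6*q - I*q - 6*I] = 2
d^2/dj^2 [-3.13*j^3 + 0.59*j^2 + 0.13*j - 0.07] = 1.18 - 18.78*j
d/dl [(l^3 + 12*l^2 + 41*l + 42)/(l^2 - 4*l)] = (l^4 - 8*l^3 - 89*l^2 - 84*l + 168)/(l^2*(l^2 - 8*l + 16))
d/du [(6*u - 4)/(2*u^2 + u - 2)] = 4*(-3*u^2 + 4*u - 2)/(4*u^4 + 4*u^3 - 7*u^2 - 4*u + 4)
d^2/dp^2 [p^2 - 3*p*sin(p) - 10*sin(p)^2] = 3*p*sin(p) + 40*sin(p)^2 - 6*cos(p) - 18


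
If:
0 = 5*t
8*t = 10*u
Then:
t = 0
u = 0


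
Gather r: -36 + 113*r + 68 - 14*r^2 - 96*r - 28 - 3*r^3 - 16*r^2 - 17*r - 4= -3*r^3 - 30*r^2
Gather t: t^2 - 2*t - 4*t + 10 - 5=t^2 - 6*t + 5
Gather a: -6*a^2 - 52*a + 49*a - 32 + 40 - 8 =-6*a^2 - 3*a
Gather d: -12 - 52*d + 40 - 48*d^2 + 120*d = -48*d^2 + 68*d + 28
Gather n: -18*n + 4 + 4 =8 - 18*n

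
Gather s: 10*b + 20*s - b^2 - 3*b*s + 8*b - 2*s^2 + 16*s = -b^2 + 18*b - 2*s^2 + s*(36 - 3*b)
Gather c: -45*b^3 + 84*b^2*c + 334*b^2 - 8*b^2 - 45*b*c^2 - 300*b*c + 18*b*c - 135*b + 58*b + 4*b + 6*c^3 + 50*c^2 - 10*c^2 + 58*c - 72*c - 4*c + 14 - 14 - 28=-45*b^3 + 326*b^2 - 73*b + 6*c^3 + c^2*(40 - 45*b) + c*(84*b^2 - 282*b - 18) - 28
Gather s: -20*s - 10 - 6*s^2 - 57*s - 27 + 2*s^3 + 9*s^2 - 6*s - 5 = 2*s^3 + 3*s^2 - 83*s - 42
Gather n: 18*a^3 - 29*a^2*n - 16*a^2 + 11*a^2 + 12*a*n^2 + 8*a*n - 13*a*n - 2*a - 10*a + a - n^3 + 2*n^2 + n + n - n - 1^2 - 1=18*a^3 - 5*a^2 - 11*a - n^3 + n^2*(12*a + 2) + n*(-29*a^2 - 5*a + 1) - 2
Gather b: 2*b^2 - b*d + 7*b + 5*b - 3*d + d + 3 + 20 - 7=2*b^2 + b*(12 - d) - 2*d + 16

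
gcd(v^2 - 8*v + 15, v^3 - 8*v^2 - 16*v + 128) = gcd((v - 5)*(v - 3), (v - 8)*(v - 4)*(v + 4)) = 1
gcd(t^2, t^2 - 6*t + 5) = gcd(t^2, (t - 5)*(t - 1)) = 1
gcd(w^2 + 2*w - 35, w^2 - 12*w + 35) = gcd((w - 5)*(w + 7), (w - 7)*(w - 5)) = w - 5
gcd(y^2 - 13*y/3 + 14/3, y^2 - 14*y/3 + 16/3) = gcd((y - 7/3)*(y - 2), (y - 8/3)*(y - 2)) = y - 2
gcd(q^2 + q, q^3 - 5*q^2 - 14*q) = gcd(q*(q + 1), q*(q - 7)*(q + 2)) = q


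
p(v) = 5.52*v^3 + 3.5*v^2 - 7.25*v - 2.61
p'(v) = 16.56*v^2 + 7.0*v - 7.25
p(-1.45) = -1.57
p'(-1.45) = 17.42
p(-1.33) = 0.24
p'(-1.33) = 12.73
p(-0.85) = 2.69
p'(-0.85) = -1.24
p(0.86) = -2.75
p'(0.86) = 11.02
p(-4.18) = -314.30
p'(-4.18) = 252.83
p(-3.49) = -169.32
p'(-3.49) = 170.02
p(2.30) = 66.39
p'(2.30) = 96.45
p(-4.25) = -332.32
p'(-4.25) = 262.12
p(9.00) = 4239.72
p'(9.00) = 1397.11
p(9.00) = 4239.72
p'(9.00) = 1397.11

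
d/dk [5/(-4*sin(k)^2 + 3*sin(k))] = 5*(8*sin(k) - 3)*cos(k)/((4*sin(k) - 3)^2*sin(k)^2)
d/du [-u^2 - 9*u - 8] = -2*u - 9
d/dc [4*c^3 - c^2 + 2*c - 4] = 12*c^2 - 2*c + 2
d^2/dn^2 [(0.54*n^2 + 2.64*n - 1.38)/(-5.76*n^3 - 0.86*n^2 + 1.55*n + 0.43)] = (-35.8318080000001*n^6 - 525.533184*n^5 + 442.029312*n^4 + 38.1663119999999*n^3 - 147.463128*n^2 + 3.61303200000001*n + 10.970976)/(191.102976*n^9 + 85.598208*n^8 - 141.495552*n^7 - 88.231528*n^6 + 25.295772*n^5 + 28.278606*n^4 + 2.910337*n^3 - 2.622183*n^2 - 0.859785*n - 0.079507)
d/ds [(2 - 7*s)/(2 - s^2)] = (-7*s^2 + 4*s - 14)/(s^4 - 4*s^2 + 4)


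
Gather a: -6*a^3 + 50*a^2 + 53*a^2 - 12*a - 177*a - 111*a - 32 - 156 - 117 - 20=-6*a^3 + 103*a^2 - 300*a - 325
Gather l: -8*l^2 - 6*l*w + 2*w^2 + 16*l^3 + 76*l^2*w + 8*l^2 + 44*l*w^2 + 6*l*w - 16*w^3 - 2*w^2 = 16*l^3 + 76*l^2*w + 44*l*w^2 - 16*w^3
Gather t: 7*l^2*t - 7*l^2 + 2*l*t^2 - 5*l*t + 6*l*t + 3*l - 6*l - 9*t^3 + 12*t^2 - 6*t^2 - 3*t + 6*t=-7*l^2 - 3*l - 9*t^3 + t^2*(2*l + 6) + t*(7*l^2 + l + 3)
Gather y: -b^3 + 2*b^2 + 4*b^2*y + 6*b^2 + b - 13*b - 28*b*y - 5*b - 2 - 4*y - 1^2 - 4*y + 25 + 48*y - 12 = -b^3 + 8*b^2 - 17*b + y*(4*b^2 - 28*b + 40) + 10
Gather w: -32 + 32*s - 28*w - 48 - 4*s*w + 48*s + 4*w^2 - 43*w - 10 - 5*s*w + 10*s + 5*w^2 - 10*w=90*s + 9*w^2 + w*(-9*s - 81) - 90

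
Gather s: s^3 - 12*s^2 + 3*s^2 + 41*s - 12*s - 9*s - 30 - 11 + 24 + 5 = s^3 - 9*s^2 + 20*s - 12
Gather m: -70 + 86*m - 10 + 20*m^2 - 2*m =20*m^2 + 84*m - 80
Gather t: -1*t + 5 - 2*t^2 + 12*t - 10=-2*t^2 + 11*t - 5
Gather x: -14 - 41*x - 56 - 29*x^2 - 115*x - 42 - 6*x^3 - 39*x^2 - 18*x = -6*x^3 - 68*x^2 - 174*x - 112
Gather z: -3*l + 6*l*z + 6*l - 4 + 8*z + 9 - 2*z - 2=3*l + z*(6*l + 6) + 3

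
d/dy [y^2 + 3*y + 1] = 2*y + 3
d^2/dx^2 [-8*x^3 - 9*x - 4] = -48*x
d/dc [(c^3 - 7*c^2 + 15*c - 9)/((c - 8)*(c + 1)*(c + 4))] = 2*(2*c^4 - 51*c^3 + 114*c^2 + 197*c - 402)/(c^6 - 6*c^5 - 63*c^4 + 152*c^3 + 1488*c^2 + 2304*c + 1024)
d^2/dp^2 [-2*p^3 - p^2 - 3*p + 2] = -12*p - 2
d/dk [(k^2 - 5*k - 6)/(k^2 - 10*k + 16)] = (-5*k^2 + 44*k - 140)/(k^4 - 20*k^3 + 132*k^2 - 320*k + 256)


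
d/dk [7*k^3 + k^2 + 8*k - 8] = 21*k^2 + 2*k + 8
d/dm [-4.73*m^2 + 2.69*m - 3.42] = 2.69 - 9.46*m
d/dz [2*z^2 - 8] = 4*z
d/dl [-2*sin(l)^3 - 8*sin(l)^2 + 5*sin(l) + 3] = (-6*sin(l)^2 - 16*sin(l) + 5)*cos(l)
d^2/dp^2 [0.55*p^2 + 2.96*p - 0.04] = 1.10000000000000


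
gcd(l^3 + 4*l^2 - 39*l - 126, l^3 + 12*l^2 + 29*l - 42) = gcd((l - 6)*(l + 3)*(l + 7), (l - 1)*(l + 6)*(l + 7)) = l + 7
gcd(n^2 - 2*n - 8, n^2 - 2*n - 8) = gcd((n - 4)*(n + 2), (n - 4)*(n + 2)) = n^2 - 2*n - 8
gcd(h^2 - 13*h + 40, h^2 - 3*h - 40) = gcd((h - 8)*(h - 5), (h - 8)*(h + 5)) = h - 8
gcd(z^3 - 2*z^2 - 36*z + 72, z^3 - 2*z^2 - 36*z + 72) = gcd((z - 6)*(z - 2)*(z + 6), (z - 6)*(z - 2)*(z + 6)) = z^3 - 2*z^2 - 36*z + 72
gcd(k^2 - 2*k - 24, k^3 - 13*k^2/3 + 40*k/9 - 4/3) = 1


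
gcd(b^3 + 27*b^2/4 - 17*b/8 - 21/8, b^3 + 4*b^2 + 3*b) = 1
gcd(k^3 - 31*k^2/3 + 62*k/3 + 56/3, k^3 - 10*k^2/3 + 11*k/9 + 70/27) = k + 2/3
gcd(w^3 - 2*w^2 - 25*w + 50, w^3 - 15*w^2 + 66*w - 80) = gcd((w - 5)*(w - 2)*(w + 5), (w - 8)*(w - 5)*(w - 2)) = w^2 - 7*w + 10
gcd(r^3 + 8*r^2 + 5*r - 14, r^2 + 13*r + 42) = r + 7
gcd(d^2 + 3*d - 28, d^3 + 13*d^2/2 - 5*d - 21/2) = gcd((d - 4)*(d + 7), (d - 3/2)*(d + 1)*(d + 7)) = d + 7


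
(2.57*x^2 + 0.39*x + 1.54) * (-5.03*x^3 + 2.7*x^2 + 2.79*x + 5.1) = -12.9271*x^5 + 4.9773*x^4 + 0.477099999999998*x^3 + 18.3531*x^2 + 6.2856*x + 7.854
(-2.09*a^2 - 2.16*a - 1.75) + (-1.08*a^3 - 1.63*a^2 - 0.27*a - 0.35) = -1.08*a^3 - 3.72*a^2 - 2.43*a - 2.1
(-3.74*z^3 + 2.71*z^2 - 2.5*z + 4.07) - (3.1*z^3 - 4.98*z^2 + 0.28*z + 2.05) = -6.84*z^3 + 7.69*z^2 - 2.78*z + 2.02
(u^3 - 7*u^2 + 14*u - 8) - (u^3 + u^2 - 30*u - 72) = -8*u^2 + 44*u + 64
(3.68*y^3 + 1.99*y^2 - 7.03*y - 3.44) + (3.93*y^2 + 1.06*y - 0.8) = 3.68*y^3 + 5.92*y^2 - 5.97*y - 4.24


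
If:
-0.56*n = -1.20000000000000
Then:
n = 2.14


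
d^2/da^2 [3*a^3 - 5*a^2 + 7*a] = 18*a - 10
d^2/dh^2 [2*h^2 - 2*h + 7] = 4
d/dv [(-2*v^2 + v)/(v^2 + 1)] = (-v^2 - 4*v + 1)/(v^4 + 2*v^2 + 1)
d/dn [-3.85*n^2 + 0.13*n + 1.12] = 0.13 - 7.7*n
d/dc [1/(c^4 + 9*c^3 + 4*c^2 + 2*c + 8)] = (-4*c^3 - 27*c^2 - 8*c - 2)/(c^4 + 9*c^3 + 4*c^2 + 2*c + 8)^2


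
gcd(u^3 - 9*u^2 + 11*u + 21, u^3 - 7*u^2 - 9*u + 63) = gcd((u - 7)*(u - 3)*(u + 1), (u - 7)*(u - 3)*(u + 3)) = u^2 - 10*u + 21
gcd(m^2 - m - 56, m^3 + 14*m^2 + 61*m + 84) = m + 7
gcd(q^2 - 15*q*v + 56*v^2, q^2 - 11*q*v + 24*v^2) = q - 8*v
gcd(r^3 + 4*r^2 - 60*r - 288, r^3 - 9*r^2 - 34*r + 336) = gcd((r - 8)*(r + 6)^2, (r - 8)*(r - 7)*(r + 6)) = r^2 - 2*r - 48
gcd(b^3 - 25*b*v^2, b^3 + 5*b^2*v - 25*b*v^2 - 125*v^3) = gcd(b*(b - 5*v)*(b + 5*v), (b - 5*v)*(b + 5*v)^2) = -b^2 + 25*v^2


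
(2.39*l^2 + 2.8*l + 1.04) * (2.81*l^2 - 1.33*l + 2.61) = 6.7159*l^4 + 4.6893*l^3 + 5.4363*l^2 + 5.9248*l + 2.7144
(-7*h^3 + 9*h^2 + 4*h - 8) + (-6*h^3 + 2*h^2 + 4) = -13*h^3 + 11*h^2 + 4*h - 4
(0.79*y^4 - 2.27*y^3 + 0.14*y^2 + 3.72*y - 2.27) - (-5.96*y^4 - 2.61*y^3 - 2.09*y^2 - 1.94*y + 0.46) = 6.75*y^4 + 0.34*y^3 + 2.23*y^2 + 5.66*y - 2.73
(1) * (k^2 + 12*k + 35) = k^2 + 12*k + 35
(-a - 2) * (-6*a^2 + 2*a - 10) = 6*a^3 + 10*a^2 + 6*a + 20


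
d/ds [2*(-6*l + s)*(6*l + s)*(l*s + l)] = 2*l*(-36*l^2 + 3*s^2 + 2*s)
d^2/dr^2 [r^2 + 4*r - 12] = 2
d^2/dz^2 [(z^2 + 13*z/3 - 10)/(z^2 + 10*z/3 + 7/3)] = 2*(27*z^3 - 999*z^2 - 3519*z - 3133)/(27*z^6 + 270*z^5 + 1089*z^4 + 2260*z^3 + 2541*z^2 + 1470*z + 343)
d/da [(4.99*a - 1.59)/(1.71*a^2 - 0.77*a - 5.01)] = (-8.5329*a^2 + 5.4378*a - 26.2242)/(2.9241*a^4 - 2.6334*a^3 - 16.5413*a^2 + 7.7154*a + 25.1001)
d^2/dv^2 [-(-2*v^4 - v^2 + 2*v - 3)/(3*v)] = 4*v + 2/v^3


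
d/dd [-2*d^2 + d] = 1 - 4*d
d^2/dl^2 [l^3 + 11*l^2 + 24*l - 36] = 6*l + 22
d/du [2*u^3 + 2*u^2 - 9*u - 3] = 6*u^2 + 4*u - 9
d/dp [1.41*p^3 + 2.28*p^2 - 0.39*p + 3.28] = 4.23*p^2 + 4.56*p - 0.39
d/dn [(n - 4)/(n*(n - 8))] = (-n^2 + 8*n - 32)/(n^2*(n^2 - 16*n + 64))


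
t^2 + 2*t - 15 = (t - 3)*(t + 5)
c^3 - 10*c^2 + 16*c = c*(c - 8)*(c - 2)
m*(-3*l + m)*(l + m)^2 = -3*l^3*m - 5*l^2*m^2 - l*m^3 + m^4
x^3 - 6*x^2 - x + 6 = (x - 6)*(x - 1)*(x + 1)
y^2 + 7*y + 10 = (y + 2)*(y + 5)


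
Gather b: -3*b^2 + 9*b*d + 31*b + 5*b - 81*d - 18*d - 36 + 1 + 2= -3*b^2 + b*(9*d + 36) - 99*d - 33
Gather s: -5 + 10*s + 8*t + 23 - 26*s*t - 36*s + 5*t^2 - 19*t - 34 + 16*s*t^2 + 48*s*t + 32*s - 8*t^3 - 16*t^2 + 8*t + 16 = s*(16*t^2 + 22*t + 6) - 8*t^3 - 11*t^2 - 3*t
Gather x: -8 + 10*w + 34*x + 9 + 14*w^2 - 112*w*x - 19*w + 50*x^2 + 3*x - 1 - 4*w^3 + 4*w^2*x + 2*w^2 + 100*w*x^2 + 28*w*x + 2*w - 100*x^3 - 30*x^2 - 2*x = -4*w^3 + 16*w^2 - 7*w - 100*x^3 + x^2*(100*w + 20) + x*(4*w^2 - 84*w + 35)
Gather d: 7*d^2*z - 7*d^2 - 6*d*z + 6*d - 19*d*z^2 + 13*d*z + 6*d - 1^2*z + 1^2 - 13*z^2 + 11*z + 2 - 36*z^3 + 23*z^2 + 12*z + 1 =d^2*(7*z - 7) + d*(-19*z^2 + 7*z + 12) - 36*z^3 + 10*z^2 + 22*z + 4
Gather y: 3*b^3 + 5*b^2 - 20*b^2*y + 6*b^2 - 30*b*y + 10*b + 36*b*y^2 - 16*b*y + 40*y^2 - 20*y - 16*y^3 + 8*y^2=3*b^3 + 11*b^2 + 10*b - 16*y^3 + y^2*(36*b + 48) + y*(-20*b^2 - 46*b - 20)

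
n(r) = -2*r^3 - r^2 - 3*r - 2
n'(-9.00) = -471.00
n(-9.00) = 1402.00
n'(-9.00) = -471.00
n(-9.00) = 1402.00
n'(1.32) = -16.09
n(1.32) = -12.30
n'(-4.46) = -113.43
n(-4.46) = 168.92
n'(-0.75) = -4.88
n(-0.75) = 0.53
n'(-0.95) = -6.52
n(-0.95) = 1.66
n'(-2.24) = -28.63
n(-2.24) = 22.18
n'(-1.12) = -8.29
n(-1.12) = 2.92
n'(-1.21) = -9.36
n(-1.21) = 3.71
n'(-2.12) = -25.73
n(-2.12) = 18.92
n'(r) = -6*r^2 - 2*r - 3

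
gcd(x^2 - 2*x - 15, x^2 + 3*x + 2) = 1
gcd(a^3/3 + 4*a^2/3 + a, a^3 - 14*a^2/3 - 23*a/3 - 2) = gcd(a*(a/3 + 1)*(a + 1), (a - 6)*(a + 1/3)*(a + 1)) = a + 1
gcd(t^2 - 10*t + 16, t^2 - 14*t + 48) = t - 8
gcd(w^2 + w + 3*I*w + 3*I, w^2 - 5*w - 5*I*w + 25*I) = 1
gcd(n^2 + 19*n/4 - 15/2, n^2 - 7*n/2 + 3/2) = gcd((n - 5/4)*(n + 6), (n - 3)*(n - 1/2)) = 1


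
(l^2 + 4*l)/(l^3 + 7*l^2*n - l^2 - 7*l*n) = (l + 4)/(l^2 + 7*l*n - l - 7*n)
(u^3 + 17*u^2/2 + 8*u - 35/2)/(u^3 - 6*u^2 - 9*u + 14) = (2*u^2 + 19*u + 35)/(2*(u^2 - 5*u - 14))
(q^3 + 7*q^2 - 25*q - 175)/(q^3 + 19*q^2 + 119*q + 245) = (q - 5)/(q + 7)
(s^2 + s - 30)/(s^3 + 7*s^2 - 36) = (s - 5)/(s^2 + s - 6)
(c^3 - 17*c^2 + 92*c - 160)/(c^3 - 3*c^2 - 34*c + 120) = (c - 8)/(c + 6)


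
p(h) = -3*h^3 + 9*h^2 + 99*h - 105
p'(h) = -9*h^2 + 18*h + 99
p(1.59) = 63.10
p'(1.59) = 104.87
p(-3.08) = -236.89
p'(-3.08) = -41.82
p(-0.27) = -131.01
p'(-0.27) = 93.48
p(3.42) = 218.84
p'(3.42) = 55.29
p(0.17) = -87.92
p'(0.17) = 101.80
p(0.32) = -72.50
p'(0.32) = 103.84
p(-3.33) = -224.09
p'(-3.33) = -60.74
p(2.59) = 159.66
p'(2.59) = 85.25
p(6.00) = 165.00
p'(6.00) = -117.00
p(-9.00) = 1920.00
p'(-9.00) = -792.00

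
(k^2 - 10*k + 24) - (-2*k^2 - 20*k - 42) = 3*k^2 + 10*k + 66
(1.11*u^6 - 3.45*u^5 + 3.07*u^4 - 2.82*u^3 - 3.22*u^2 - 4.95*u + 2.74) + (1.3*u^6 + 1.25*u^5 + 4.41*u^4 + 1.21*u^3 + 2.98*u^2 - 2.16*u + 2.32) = 2.41*u^6 - 2.2*u^5 + 7.48*u^4 - 1.61*u^3 - 0.24*u^2 - 7.11*u + 5.06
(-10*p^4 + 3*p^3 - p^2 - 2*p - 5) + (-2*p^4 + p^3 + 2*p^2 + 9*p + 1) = -12*p^4 + 4*p^3 + p^2 + 7*p - 4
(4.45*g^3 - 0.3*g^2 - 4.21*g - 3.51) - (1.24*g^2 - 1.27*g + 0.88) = 4.45*g^3 - 1.54*g^2 - 2.94*g - 4.39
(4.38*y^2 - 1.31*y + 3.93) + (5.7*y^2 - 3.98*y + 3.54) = 10.08*y^2 - 5.29*y + 7.47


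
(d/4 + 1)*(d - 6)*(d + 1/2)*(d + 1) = d^4/4 - d^3/8 - 53*d^2/8 - 37*d/4 - 3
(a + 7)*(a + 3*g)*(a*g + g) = a^3*g + 3*a^2*g^2 + 8*a^2*g + 24*a*g^2 + 7*a*g + 21*g^2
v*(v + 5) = v^2 + 5*v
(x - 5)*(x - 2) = x^2 - 7*x + 10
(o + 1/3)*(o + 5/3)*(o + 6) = o^3 + 8*o^2 + 113*o/9 + 10/3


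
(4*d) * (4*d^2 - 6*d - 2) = 16*d^3 - 24*d^2 - 8*d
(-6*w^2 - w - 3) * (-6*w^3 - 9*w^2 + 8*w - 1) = 36*w^5 + 60*w^4 - 21*w^3 + 25*w^2 - 23*w + 3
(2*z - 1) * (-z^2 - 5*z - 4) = -2*z^3 - 9*z^2 - 3*z + 4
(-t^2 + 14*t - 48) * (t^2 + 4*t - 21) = -t^4 + 10*t^3 + 29*t^2 - 486*t + 1008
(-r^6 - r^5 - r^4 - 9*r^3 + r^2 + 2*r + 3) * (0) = 0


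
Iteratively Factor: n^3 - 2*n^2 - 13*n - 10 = (n + 1)*(n^2 - 3*n - 10) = (n - 5)*(n + 1)*(n + 2)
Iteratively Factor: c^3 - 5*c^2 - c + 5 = (c + 1)*(c^2 - 6*c + 5) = (c - 5)*(c + 1)*(c - 1)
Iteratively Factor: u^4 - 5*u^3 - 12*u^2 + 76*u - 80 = (u + 4)*(u^3 - 9*u^2 + 24*u - 20) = (u - 2)*(u + 4)*(u^2 - 7*u + 10) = (u - 2)^2*(u + 4)*(u - 5)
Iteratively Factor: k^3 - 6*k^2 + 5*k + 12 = (k + 1)*(k^2 - 7*k + 12) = (k - 4)*(k + 1)*(k - 3)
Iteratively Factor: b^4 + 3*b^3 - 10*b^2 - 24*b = (b + 4)*(b^3 - b^2 - 6*b) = b*(b + 4)*(b^2 - b - 6) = b*(b - 3)*(b + 4)*(b + 2)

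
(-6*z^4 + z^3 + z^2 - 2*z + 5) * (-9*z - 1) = 54*z^5 - 3*z^4 - 10*z^3 + 17*z^2 - 43*z - 5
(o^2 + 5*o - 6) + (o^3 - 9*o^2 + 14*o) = o^3 - 8*o^2 + 19*o - 6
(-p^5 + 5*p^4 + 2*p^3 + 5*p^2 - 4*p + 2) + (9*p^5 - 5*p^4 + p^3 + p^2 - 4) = 8*p^5 + 3*p^3 + 6*p^2 - 4*p - 2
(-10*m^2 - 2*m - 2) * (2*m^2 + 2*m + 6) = -20*m^4 - 24*m^3 - 68*m^2 - 16*m - 12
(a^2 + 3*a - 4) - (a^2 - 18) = 3*a + 14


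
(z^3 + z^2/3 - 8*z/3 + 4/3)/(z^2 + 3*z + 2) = (3*z^2 - 5*z + 2)/(3*(z + 1))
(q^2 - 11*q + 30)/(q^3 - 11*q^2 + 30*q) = 1/q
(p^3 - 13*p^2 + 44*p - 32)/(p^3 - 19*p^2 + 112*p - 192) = (p^2 - 5*p + 4)/(p^2 - 11*p + 24)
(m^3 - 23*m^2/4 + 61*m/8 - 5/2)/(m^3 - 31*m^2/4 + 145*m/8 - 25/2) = (2*m - 1)/(2*m - 5)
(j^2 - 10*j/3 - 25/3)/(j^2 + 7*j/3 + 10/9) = 3*(j - 5)/(3*j + 2)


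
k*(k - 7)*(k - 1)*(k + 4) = k^4 - 4*k^3 - 25*k^2 + 28*k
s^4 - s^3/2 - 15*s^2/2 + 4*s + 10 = (s - 2)^2*(s + 1)*(s + 5/2)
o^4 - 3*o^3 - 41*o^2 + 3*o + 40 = (o - 8)*(o - 1)*(o + 1)*(o + 5)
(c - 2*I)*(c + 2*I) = c^2 + 4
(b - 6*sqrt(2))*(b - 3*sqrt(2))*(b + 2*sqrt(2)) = b^3 - 7*sqrt(2)*b^2 + 72*sqrt(2)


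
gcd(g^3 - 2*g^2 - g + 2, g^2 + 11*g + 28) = 1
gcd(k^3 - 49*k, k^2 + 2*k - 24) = 1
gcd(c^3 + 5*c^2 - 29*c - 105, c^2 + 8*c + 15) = c + 3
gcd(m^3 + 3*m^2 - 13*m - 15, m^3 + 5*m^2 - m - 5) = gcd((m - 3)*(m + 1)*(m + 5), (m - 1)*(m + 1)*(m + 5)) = m^2 + 6*m + 5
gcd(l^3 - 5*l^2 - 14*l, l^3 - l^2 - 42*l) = l^2 - 7*l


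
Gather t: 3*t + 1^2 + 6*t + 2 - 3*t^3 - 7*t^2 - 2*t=-3*t^3 - 7*t^2 + 7*t + 3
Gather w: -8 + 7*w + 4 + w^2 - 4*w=w^2 + 3*w - 4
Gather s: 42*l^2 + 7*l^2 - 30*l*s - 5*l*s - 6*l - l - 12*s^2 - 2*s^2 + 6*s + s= 49*l^2 - 7*l - 14*s^2 + s*(7 - 35*l)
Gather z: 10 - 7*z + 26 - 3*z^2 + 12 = -3*z^2 - 7*z + 48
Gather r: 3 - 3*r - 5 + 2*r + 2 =-r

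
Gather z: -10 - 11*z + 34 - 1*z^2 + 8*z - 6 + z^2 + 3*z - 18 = 0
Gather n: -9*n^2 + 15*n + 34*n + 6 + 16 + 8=-9*n^2 + 49*n + 30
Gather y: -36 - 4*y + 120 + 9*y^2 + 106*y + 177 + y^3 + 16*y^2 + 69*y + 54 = y^3 + 25*y^2 + 171*y + 315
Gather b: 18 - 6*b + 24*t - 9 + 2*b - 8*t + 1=-4*b + 16*t + 10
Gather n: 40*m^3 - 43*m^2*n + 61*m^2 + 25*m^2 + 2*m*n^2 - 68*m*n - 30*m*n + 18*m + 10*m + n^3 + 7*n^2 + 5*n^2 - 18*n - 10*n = 40*m^3 + 86*m^2 + 28*m + n^3 + n^2*(2*m + 12) + n*(-43*m^2 - 98*m - 28)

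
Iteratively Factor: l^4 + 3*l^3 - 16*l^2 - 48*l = (l - 4)*(l^3 + 7*l^2 + 12*l) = (l - 4)*(l + 3)*(l^2 + 4*l) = (l - 4)*(l + 3)*(l + 4)*(l)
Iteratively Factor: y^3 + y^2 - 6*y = (y - 2)*(y^2 + 3*y) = (y - 2)*(y + 3)*(y)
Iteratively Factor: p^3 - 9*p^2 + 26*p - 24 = (p - 3)*(p^2 - 6*p + 8) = (p - 3)*(p - 2)*(p - 4)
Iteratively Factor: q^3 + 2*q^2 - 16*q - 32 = (q + 4)*(q^2 - 2*q - 8) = (q + 2)*(q + 4)*(q - 4)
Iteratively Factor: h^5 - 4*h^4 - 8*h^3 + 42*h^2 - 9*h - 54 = (h - 3)*(h^4 - h^3 - 11*h^2 + 9*h + 18) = (h - 3)*(h + 3)*(h^3 - 4*h^2 + h + 6) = (h - 3)*(h - 2)*(h + 3)*(h^2 - 2*h - 3) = (h - 3)*(h - 2)*(h + 1)*(h + 3)*(h - 3)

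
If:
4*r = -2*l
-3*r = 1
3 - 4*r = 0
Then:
No Solution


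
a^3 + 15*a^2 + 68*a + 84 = (a + 2)*(a + 6)*(a + 7)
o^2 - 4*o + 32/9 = (o - 8/3)*(o - 4/3)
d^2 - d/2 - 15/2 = (d - 3)*(d + 5/2)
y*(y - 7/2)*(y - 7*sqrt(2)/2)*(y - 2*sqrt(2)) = y^4 - 11*sqrt(2)*y^3/2 - 7*y^3/2 + 14*y^2 + 77*sqrt(2)*y^2/4 - 49*y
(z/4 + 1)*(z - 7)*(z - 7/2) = z^3/4 - 13*z^2/8 - 35*z/8 + 49/2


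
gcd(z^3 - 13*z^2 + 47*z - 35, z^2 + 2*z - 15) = 1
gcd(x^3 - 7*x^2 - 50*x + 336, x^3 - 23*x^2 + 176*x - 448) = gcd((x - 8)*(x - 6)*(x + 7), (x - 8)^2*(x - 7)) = x - 8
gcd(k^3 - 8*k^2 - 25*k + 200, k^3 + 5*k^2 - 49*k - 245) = k + 5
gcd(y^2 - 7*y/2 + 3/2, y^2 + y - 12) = y - 3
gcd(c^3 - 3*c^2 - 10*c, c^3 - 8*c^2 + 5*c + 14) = 1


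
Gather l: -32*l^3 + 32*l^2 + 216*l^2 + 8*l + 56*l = -32*l^3 + 248*l^2 + 64*l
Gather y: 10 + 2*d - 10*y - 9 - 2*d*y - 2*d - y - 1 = y*(-2*d - 11)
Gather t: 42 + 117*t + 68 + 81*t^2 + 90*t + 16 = 81*t^2 + 207*t + 126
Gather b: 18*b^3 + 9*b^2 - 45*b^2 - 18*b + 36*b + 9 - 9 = 18*b^3 - 36*b^2 + 18*b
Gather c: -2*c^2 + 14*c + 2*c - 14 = -2*c^2 + 16*c - 14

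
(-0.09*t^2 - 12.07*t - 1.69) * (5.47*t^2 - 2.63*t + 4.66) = -0.4923*t^4 - 65.7862*t^3 + 22.0804*t^2 - 51.8015*t - 7.8754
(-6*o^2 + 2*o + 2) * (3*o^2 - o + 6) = -18*o^4 + 12*o^3 - 32*o^2 + 10*o + 12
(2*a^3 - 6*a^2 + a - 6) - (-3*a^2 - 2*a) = 2*a^3 - 3*a^2 + 3*a - 6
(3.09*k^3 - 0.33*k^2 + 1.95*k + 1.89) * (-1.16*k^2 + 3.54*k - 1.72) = -3.5844*k^5 + 11.3214*k^4 - 8.745*k^3 + 5.2782*k^2 + 3.3366*k - 3.2508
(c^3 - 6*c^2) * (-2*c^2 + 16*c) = -2*c^5 + 28*c^4 - 96*c^3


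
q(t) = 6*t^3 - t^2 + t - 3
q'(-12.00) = 2617.00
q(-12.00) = -10527.00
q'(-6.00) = 661.00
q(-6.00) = -1341.00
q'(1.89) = 61.52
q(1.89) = 35.83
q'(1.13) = 21.72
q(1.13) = 5.51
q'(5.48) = 530.59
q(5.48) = 959.85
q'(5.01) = 442.78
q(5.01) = 731.42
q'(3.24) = 183.48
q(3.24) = 193.82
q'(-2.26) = 97.46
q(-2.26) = -79.63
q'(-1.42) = 40.14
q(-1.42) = -23.62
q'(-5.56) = 568.56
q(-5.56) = -1070.75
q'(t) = 18*t^2 - 2*t + 1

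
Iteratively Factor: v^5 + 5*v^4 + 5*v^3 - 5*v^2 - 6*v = (v)*(v^4 + 5*v^3 + 5*v^2 - 5*v - 6) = v*(v + 1)*(v^3 + 4*v^2 + v - 6) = v*(v - 1)*(v + 1)*(v^2 + 5*v + 6) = v*(v - 1)*(v + 1)*(v + 3)*(v + 2)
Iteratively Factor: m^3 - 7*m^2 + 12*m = (m - 4)*(m^2 - 3*m) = (m - 4)*(m - 3)*(m)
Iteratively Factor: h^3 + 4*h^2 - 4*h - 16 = (h - 2)*(h^2 + 6*h + 8) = (h - 2)*(h + 2)*(h + 4)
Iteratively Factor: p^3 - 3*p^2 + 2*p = (p - 1)*(p^2 - 2*p) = (p - 2)*(p - 1)*(p)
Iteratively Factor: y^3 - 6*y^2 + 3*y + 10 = (y + 1)*(y^2 - 7*y + 10) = (y - 2)*(y + 1)*(y - 5)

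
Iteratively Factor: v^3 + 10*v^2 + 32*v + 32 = (v + 2)*(v^2 + 8*v + 16) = (v + 2)*(v + 4)*(v + 4)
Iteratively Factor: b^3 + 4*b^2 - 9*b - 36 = (b + 3)*(b^2 + b - 12) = (b + 3)*(b + 4)*(b - 3)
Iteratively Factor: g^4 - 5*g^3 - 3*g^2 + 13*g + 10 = (g - 2)*(g^3 - 3*g^2 - 9*g - 5) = (g - 2)*(g + 1)*(g^2 - 4*g - 5) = (g - 5)*(g - 2)*(g + 1)*(g + 1)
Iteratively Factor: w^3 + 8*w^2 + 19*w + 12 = (w + 1)*(w^2 + 7*w + 12) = (w + 1)*(w + 3)*(w + 4)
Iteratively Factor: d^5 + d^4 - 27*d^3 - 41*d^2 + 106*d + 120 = (d + 3)*(d^4 - 2*d^3 - 21*d^2 + 22*d + 40) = (d - 2)*(d + 3)*(d^3 - 21*d - 20) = (d - 2)*(d + 3)*(d + 4)*(d^2 - 4*d - 5) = (d - 5)*(d - 2)*(d + 3)*(d + 4)*(d + 1)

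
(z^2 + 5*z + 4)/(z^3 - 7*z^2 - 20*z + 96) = (z + 1)/(z^2 - 11*z + 24)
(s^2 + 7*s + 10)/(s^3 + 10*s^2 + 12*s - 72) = (s^2 + 7*s + 10)/(s^3 + 10*s^2 + 12*s - 72)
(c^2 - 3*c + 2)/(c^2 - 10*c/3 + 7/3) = 3*(c - 2)/(3*c - 7)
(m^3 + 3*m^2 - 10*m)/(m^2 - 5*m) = (m^2 + 3*m - 10)/(m - 5)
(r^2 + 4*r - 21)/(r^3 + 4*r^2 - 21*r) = 1/r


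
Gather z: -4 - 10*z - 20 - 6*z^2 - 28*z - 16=-6*z^2 - 38*z - 40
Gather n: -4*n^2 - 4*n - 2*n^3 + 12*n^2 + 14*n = -2*n^3 + 8*n^2 + 10*n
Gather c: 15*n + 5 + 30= 15*n + 35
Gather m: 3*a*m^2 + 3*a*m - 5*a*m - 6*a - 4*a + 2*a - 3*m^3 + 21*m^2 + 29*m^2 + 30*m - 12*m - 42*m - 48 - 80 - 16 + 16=-8*a - 3*m^3 + m^2*(3*a + 50) + m*(-2*a - 24) - 128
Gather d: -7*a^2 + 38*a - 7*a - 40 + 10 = -7*a^2 + 31*a - 30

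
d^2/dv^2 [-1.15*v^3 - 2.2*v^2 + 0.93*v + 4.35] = -6.9*v - 4.4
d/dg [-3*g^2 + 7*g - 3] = 7 - 6*g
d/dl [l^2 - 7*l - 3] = 2*l - 7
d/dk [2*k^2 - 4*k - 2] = 4*k - 4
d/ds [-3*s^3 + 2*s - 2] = 2 - 9*s^2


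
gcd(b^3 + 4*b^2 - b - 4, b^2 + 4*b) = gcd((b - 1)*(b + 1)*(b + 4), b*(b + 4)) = b + 4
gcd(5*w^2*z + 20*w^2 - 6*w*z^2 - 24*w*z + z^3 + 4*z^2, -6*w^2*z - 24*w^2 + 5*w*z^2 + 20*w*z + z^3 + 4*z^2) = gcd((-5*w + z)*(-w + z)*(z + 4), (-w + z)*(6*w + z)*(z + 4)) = -w*z - 4*w + z^2 + 4*z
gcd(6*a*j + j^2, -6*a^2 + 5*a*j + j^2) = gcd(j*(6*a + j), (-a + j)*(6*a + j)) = 6*a + j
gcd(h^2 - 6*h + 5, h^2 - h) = h - 1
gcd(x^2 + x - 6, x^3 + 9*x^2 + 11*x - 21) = x + 3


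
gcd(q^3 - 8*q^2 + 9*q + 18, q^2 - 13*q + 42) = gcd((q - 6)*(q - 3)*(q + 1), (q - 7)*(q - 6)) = q - 6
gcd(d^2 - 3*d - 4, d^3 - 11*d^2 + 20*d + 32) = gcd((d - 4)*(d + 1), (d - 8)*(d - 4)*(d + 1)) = d^2 - 3*d - 4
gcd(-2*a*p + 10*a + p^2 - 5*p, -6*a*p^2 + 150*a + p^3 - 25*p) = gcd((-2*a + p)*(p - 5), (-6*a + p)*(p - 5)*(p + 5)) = p - 5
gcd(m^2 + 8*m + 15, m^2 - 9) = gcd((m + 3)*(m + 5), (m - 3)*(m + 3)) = m + 3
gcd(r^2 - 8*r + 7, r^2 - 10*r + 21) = r - 7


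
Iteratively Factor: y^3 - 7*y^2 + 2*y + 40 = (y - 4)*(y^2 - 3*y - 10) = (y - 4)*(y + 2)*(y - 5)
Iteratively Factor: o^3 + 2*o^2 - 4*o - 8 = (o + 2)*(o^2 - 4) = (o + 2)^2*(o - 2)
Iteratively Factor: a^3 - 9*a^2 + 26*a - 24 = (a - 4)*(a^2 - 5*a + 6) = (a - 4)*(a - 3)*(a - 2)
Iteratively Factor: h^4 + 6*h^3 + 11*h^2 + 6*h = (h + 2)*(h^3 + 4*h^2 + 3*h) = h*(h + 2)*(h^2 + 4*h + 3) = h*(h + 2)*(h + 3)*(h + 1)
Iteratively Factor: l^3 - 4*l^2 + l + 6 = (l + 1)*(l^2 - 5*l + 6) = (l - 2)*(l + 1)*(l - 3)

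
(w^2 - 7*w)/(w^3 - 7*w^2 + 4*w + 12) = w*(w - 7)/(w^3 - 7*w^2 + 4*w + 12)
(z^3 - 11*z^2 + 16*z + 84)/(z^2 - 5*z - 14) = z - 6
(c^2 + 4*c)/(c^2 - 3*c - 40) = c*(c + 4)/(c^2 - 3*c - 40)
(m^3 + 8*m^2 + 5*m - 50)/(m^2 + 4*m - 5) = (m^2 + 3*m - 10)/(m - 1)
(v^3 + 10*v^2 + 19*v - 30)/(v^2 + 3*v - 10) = (v^2 + 5*v - 6)/(v - 2)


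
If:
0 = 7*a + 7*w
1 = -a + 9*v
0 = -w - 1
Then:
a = 1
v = 2/9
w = -1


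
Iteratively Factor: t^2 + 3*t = (t)*(t + 3)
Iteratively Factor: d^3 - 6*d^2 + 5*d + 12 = (d + 1)*(d^2 - 7*d + 12) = (d - 3)*(d + 1)*(d - 4)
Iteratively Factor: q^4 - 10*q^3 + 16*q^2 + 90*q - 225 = (q - 3)*(q^3 - 7*q^2 - 5*q + 75) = (q - 3)*(q + 3)*(q^2 - 10*q + 25) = (q - 5)*(q - 3)*(q + 3)*(q - 5)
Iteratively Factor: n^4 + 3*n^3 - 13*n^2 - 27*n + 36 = (n + 4)*(n^3 - n^2 - 9*n + 9) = (n - 1)*(n + 4)*(n^2 - 9) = (n - 1)*(n + 3)*(n + 4)*(n - 3)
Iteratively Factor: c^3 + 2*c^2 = (c + 2)*(c^2) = c*(c + 2)*(c)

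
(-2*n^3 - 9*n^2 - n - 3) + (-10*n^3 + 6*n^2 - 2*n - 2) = -12*n^3 - 3*n^2 - 3*n - 5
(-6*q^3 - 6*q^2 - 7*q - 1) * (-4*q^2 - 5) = 24*q^5 + 24*q^4 + 58*q^3 + 34*q^2 + 35*q + 5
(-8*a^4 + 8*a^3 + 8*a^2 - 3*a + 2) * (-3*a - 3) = 24*a^5 - 48*a^3 - 15*a^2 + 3*a - 6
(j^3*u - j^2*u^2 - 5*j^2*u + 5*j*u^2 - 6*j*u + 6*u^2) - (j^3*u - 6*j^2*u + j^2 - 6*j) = -j^2*u^2 + j^2*u - j^2 + 5*j*u^2 - 6*j*u + 6*j + 6*u^2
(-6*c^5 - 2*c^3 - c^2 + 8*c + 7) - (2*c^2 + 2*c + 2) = -6*c^5 - 2*c^3 - 3*c^2 + 6*c + 5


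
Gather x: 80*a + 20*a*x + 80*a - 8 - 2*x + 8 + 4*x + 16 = 160*a + x*(20*a + 2) + 16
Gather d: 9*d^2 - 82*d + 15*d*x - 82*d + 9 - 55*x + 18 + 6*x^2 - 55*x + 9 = 9*d^2 + d*(15*x - 164) + 6*x^2 - 110*x + 36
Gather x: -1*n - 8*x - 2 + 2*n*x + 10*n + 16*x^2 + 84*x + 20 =9*n + 16*x^2 + x*(2*n + 76) + 18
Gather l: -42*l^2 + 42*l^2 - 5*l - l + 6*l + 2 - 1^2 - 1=0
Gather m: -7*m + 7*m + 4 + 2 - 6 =0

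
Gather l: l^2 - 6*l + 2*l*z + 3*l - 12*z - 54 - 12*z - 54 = l^2 + l*(2*z - 3) - 24*z - 108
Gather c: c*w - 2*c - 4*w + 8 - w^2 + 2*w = c*(w - 2) - w^2 - 2*w + 8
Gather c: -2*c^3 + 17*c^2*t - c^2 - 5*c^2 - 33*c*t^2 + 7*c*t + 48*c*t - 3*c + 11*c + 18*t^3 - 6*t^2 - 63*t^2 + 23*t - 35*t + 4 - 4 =-2*c^3 + c^2*(17*t - 6) + c*(-33*t^2 + 55*t + 8) + 18*t^3 - 69*t^2 - 12*t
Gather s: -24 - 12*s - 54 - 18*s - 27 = -30*s - 105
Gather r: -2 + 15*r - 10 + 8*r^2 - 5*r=8*r^2 + 10*r - 12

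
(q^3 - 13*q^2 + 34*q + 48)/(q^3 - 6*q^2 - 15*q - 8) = (q - 6)/(q + 1)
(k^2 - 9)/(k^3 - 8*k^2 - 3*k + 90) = (k - 3)/(k^2 - 11*k + 30)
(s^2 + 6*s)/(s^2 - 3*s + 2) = s*(s + 6)/(s^2 - 3*s + 2)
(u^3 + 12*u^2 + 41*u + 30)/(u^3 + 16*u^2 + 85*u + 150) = (u + 1)/(u + 5)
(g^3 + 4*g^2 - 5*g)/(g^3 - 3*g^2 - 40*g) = (g - 1)/(g - 8)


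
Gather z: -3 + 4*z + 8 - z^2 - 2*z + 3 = -z^2 + 2*z + 8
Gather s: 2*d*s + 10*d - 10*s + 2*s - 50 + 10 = 10*d + s*(2*d - 8) - 40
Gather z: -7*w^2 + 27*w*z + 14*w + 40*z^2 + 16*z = -7*w^2 + 14*w + 40*z^2 + z*(27*w + 16)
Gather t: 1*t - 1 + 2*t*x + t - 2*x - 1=t*(2*x + 2) - 2*x - 2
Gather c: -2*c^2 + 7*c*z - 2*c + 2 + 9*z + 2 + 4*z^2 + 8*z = -2*c^2 + c*(7*z - 2) + 4*z^2 + 17*z + 4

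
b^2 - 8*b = b*(b - 8)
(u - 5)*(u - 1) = u^2 - 6*u + 5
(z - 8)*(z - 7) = z^2 - 15*z + 56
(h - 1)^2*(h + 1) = h^3 - h^2 - h + 1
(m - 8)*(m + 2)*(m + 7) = m^3 + m^2 - 58*m - 112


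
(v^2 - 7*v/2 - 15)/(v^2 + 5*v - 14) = (v^2 - 7*v/2 - 15)/(v^2 + 5*v - 14)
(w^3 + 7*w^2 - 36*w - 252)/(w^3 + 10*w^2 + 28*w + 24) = (w^2 + w - 42)/(w^2 + 4*w + 4)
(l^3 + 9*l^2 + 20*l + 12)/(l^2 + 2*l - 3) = (l^3 + 9*l^2 + 20*l + 12)/(l^2 + 2*l - 3)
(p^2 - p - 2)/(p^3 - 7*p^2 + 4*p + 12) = 1/(p - 6)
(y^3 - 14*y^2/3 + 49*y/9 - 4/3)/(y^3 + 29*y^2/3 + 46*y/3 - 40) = (y^2 - 10*y/3 + 1)/(y^2 + 11*y + 30)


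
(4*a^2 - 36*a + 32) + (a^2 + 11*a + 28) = 5*a^2 - 25*a + 60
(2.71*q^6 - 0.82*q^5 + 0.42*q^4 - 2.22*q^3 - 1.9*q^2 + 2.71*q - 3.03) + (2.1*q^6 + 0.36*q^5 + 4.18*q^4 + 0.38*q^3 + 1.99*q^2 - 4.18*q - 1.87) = 4.81*q^6 - 0.46*q^5 + 4.6*q^4 - 1.84*q^3 + 0.0900000000000001*q^2 - 1.47*q - 4.9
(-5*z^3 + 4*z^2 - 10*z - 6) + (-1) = -5*z^3 + 4*z^2 - 10*z - 7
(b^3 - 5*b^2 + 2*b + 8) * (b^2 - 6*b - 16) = b^5 - 11*b^4 + 16*b^3 + 76*b^2 - 80*b - 128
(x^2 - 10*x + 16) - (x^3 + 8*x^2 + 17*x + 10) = -x^3 - 7*x^2 - 27*x + 6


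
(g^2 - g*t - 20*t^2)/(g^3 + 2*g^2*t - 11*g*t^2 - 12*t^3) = (-g + 5*t)/(-g^2 + 2*g*t + 3*t^2)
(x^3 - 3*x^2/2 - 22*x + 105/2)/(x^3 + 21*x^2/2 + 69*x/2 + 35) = (2*x^2 - 13*x + 21)/(2*x^2 + 11*x + 14)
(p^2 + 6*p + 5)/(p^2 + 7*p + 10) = (p + 1)/(p + 2)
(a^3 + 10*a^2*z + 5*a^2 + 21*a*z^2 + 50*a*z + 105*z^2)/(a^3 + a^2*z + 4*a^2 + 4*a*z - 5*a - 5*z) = (a^2 + 10*a*z + 21*z^2)/(a^2 + a*z - a - z)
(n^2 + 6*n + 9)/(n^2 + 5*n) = (n^2 + 6*n + 9)/(n*(n + 5))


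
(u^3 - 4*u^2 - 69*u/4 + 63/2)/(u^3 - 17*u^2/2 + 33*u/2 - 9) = (u + 7/2)/(u - 1)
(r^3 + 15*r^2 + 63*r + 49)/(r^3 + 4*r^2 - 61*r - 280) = (r^2 + 8*r + 7)/(r^2 - 3*r - 40)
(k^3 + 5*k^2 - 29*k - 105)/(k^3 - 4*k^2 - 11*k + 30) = (k + 7)/(k - 2)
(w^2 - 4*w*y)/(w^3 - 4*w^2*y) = 1/w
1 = 1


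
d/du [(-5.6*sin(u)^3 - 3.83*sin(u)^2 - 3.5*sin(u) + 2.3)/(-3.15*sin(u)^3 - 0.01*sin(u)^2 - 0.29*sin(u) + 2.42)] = -(7.105427357601e-15*sin(u)^5 + 12.0085*sin(u)^4 + 18.802*sin(u)^3 + 17.8453*sin(u)^2 + 18.4912*sin(u) + 7.803)*cos(u)/(9.9225*sin(u)^6 + 0.063*sin(u)^5 + 1.8271*sin(u)^4 - 15.2402*sin(u)^3 + 0.0357*sin(u)^2 - 1.4036*sin(u) + 5.8564)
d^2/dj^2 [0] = 0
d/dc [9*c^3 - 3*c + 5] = 27*c^2 - 3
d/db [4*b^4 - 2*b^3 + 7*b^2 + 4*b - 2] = 16*b^3 - 6*b^2 + 14*b + 4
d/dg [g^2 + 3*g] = 2*g + 3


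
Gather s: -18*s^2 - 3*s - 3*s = -18*s^2 - 6*s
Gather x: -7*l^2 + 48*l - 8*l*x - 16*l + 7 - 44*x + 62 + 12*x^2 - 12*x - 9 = -7*l^2 + 32*l + 12*x^2 + x*(-8*l - 56) + 60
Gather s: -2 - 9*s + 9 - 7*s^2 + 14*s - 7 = -7*s^2 + 5*s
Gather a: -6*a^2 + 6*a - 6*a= -6*a^2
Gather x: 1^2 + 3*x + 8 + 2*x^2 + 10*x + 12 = 2*x^2 + 13*x + 21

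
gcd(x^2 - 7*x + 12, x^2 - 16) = x - 4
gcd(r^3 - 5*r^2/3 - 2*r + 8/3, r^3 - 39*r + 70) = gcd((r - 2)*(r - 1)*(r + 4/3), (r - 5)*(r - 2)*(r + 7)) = r - 2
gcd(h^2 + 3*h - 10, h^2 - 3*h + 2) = h - 2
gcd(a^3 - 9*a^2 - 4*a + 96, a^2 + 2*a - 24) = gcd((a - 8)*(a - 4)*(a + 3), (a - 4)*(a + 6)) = a - 4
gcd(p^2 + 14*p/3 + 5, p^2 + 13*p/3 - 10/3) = 1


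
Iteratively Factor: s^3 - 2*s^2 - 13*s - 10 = (s + 1)*(s^2 - 3*s - 10) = (s + 1)*(s + 2)*(s - 5)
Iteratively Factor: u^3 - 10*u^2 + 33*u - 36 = (u - 3)*(u^2 - 7*u + 12) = (u - 4)*(u - 3)*(u - 3)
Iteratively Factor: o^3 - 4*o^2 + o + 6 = (o + 1)*(o^2 - 5*o + 6) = (o - 3)*(o + 1)*(o - 2)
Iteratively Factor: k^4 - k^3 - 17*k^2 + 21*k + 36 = (k - 3)*(k^3 + 2*k^2 - 11*k - 12) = (k - 3)*(k + 4)*(k^2 - 2*k - 3) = (k - 3)*(k + 1)*(k + 4)*(k - 3)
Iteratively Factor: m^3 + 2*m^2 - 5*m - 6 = (m + 3)*(m^2 - m - 2) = (m - 2)*(m + 3)*(m + 1)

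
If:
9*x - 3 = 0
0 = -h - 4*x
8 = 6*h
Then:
No Solution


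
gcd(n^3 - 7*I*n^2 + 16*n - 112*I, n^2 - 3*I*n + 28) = n^2 - 3*I*n + 28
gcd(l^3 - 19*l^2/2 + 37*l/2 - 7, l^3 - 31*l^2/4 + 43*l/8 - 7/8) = l^2 - 15*l/2 + 7/2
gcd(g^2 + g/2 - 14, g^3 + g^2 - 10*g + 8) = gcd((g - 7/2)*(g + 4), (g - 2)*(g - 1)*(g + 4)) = g + 4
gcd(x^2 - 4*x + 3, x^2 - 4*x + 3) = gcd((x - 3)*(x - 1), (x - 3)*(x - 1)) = x^2 - 4*x + 3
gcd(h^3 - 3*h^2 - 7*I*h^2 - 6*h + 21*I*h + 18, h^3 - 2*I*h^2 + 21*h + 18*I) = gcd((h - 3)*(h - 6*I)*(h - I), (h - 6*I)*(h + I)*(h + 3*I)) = h - 6*I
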